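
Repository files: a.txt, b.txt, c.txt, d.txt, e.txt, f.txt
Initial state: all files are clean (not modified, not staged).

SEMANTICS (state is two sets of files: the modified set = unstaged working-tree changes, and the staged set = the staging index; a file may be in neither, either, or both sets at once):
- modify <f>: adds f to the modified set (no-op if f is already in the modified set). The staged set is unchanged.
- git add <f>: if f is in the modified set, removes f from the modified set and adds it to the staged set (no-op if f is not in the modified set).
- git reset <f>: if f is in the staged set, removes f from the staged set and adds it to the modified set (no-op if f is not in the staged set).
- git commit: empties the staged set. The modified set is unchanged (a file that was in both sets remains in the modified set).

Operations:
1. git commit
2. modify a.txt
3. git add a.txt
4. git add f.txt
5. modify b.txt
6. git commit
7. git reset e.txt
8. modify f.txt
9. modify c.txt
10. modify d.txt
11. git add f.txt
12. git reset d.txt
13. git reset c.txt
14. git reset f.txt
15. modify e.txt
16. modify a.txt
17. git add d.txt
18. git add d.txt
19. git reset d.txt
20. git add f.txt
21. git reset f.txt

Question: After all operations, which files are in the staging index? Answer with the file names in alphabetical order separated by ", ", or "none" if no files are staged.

Answer: none

Derivation:
After op 1 (git commit): modified={none} staged={none}
After op 2 (modify a.txt): modified={a.txt} staged={none}
After op 3 (git add a.txt): modified={none} staged={a.txt}
After op 4 (git add f.txt): modified={none} staged={a.txt}
After op 5 (modify b.txt): modified={b.txt} staged={a.txt}
After op 6 (git commit): modified={b.txt} staged={none}
After op 7 (git reset e.txt): modified={b.txt} staged={none}
After op 8 (modify f.txt): modified={b.txt, f.txt} staged={none}
After op 9 (modify c.txt): modified={b.txt, c.txt, f.txt} staged={none}
After op 10 (modify d.txt): modified={b.txt, c.txt, d.txt, f.txt} staged={none}
After op 11 (git add f.txt): modified={b.txt, c.txt, d.txt} staged={f.txt}
After op 12 (git reset d.txt): modified={b.txt, c.txt, d.txt} staged={f.txt}
After op 13 (git reset c.txt): modified={b.txt, c.txt, d.txt} staged={f.txt}
After op 14 (git reset f.txt): modified={b.txt, c.txt, d.txt, f.txt} staged={none}
After op 15 (modify e.txt): modified={b.txt, c.txt, d.txt, e.txt, f.txt} staged={none}
After op 16 (modify a.txt): modified={a.txt, b.txt, c.txt, d.txt, e.txt, f.txt} staged={none}
After op 17 (git add d.txt): modified={a.txt, b.txt, c.txt, e.txt, f.txt} staged={d.txt}
After op 18 (git add d.txt): modified={a.txt, b.txt, c.txt, e.txt, f.txt} staged={d.txt}
After op 19 (git reset d.txt): modified={a.txt, b.txt, c.txt, d.txt, e.txt, f.txt} staged={none}
After op 20 (git add f.txt): modified={a.txt, b.txt, c.txt, d.txt, e.txt} staged={f.txt}
After op 21 (git reset f.txt): modified={a.txt, b.txt, c.txt, d.txt, e.txt, f.txt} staged={none}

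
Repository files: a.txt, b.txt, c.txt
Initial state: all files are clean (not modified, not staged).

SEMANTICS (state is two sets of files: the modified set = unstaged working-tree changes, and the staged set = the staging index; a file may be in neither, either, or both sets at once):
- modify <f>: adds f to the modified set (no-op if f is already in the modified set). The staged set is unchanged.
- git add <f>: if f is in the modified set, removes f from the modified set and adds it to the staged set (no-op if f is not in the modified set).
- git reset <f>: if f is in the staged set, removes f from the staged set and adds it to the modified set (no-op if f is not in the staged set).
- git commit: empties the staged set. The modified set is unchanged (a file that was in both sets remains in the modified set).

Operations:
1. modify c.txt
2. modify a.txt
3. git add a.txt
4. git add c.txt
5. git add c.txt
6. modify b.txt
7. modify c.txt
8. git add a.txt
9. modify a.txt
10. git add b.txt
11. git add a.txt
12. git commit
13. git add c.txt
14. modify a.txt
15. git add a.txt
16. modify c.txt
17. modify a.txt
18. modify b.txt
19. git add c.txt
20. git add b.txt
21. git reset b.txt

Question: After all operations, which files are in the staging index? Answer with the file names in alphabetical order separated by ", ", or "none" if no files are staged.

Answer: a.txt, c.txt

Derivation:
After op 1 (modify c.txt): modified={c.txt} staged={none}
After op 2 (modify a.txt): modified={a.txt, c.txt} staged={none}
After op 3 (git add a.txt): modified={c.txt} staged={a.txt}
After op 4 (git add c.txt): modified={none} staged={a.txt, c.txt}
After op 5 (git add c.txt): modified={none} staged={a.txt, c.txt}
After op 6 (modify b.txt): modified={b.txt} staged={a.txt, c.txt}
After op 7 (modify c.txt): modified={b.txt, c.txt} staged={a.txt, c.txt}
After op 8 (git add a.txt): modified={b.txt, c.txt} staged={a.txt, c.txt}
After op 9 (modify a.txt): modified={a.txt, b.txt, c.txt} staged={a.txt, c.txt}
After op 10 (git add b.txt): modified={a.txt, c.txt} staged={a.txt, b.txt, c.txt}
After op 11 (git add a.txt): modified={c.txt} staged={a.txt, b.txt, c.txt}
After op 12 (git commit): modified={c.txt} staged={none}
After op 13 (git add c.txt): modified={none} staged={c.txt}
After op 14 (modify a.txt): modified={a.txt} staged={c.txt}
After op 15 (git add a.txt): modified={none} staged={a.txt, c.txt}
After op 16 (modify c.txt): modified={c.txt} staged={a.txt, c.txt}
After op 17 (modify a.txt): modified={a.txt, c.txt} staged={a.txt, c.txt}
After op 18 (modify b.txt): modified={a.txt, b.txt, c.txt} staged={a.txt, c.txt}
After op 19 (git add c.txt): modified={a.txt, b.txt} staged={a.txt, c.txt}
After op 20 (git add b.txt): modified={a.txt} staged={a.txt, b.txt, c.txt}
After op 21 (git reset b.txt): modified={a.txt, b.txt} staged={a.txt, c.txt}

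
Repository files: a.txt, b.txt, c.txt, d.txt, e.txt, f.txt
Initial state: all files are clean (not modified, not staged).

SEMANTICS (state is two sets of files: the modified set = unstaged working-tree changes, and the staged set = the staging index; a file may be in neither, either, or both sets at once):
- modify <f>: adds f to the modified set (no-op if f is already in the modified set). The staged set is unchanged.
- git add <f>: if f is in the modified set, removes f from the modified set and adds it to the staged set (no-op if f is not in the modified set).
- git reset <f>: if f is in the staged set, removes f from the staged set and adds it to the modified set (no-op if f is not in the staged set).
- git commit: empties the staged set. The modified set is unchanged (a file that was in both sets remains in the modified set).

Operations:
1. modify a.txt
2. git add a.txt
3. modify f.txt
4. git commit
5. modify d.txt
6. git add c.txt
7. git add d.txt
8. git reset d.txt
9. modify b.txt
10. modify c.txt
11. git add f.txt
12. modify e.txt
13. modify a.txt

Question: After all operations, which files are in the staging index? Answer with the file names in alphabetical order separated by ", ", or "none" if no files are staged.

After op 1 (modify a.txt): modified={a.txt} staged={none}
After op 2 (git add a.txt): modified={none} staged={a.txt}
After op 3 (modify f.txt): modified={f.txt} staged={a.txt}
After op 4 (git commit): modified={f.txt} staged={none}
After op 5 (modify d.txt): modified={d.txt, f.txt} staged={none}
After op 6 (git add c.txt): modified={d.txt, f.txt} staged={none}
After op 7 (git add d.txt): modified={f.txt} staged={d.txt}
After op 8 (git reset d.txt): modified={d.txt, f.txt} staged={none}
After op 9 (modify b.txt): modified={b.txt, d.txt, f.txt} staged={none}
After op 10 (modify c.txt): modified={b.txt, c.txt, d.txt, f.txt} staged={none}
After op 11 (git add f.txt): modified={b.txt, c.txt, d.txt} staged={f.txt}
After op 12 (modify e.txt): modified={b.txt, c.txt, d.txt, e.txt} staged={f.txt}
After op 13 (modify a.txt): modified={a.txt, b.txt, c.txt, d.txt, e.txt} staged={f.txt}

Answer: f.txt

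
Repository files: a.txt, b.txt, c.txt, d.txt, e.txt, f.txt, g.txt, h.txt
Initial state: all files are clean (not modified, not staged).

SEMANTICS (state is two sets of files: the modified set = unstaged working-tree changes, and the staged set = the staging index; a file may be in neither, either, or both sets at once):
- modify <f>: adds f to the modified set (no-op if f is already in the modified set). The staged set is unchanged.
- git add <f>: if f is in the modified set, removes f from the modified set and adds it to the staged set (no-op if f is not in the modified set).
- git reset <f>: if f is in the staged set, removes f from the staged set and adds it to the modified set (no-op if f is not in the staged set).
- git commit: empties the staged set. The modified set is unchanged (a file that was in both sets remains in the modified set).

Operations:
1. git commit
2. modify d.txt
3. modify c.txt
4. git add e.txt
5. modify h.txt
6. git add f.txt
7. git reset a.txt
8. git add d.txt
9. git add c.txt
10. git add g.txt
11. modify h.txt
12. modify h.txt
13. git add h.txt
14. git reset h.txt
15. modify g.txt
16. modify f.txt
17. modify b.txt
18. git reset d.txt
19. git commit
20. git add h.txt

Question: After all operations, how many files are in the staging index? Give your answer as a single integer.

Answer: 1

Derivation:
After op 1 (git commit): modified={none} staged={none}
After op 2 (modify d.txt): modified={d.txt} staged={none}
After op 3 (modify c.txt): modified={c.txt, d.txt} staged={none}
After op 4 (git add e.txt): modified={c.txt, d.txt} staged={none}
After op 5 (modify h.txt): modified={c.txt, d.txt, h.txt} staged={none}
After op 6 (git add f.txt): modified={c.txt, d.txt, h.txt} staged={none}
After op 7 (git reset a.txt): modified={c.txt, d.txt, h.txt} staged={none}
After op 8 (git add d.txt): modified={c.txt, h.txt} staged={d.txt}
After op 9 (git add c.txt): modified={h.txt} staged={c.txt, d.txt}
After op 10 (git add g.txt): modified={h.txt} staged={c.txt, d.txt}
After op 11 (modify h.txt): modified={h.txt} staged={c.txt, d.txt}
After op 12 (modify h.txt): modified={h.txt} staged={c.txt, d.txt}
After op 13 (git add h.txt): modified={none} staged={c.txt, d.txt, h.txt}
After op 14 (git reset h.txt): modified={h.txt} staged={c.txt, d.txt}
After op 15 (modify g.txt): modified={g.txt, h.txt} staged={c.txt, d.txt}
After op 16 (modify f.txt): modified={f.txt, g.txt, h.txt} staged={c.txt, d.txt}
After op 17 (modify b.txt): modified={b.txt, f.txt, g.txt, h.txt} staged={c.txt, d.txt}
After op 18 (git reset d.txt): modified={b.txt, d.txt, f.txt, g.txt, h.txt} staged={c.txt}
After op 19 (git commit): modified={b.txt, d.txt, f.txt, g.txt, h.txt} staged={none}
After op 20 (git add h.txt): modified={b.txt, d.txt, f.txt, g.txt} staged={h.txt}
Final staged set: {h.txt} -> count=1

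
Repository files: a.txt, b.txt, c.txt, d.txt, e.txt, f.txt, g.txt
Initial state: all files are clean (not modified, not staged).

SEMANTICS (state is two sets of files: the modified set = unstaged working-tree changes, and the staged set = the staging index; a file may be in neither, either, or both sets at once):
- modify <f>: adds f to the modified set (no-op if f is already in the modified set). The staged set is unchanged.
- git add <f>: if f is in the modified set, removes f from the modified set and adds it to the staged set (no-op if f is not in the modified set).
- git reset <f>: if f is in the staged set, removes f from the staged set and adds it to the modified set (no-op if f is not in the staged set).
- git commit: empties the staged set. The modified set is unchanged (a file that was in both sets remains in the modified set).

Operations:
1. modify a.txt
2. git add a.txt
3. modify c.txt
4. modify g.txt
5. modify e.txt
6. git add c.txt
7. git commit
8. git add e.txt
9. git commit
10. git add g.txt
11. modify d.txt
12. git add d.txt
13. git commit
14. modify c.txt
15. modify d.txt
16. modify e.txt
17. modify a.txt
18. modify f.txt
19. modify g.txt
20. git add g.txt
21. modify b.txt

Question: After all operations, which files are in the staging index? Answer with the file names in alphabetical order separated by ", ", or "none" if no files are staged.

After op 1 (modify a.txt): modified={a.txt} staged={none}
After op 2 (git add a.txt): modified={none} staged={a.txt}
After op 3 (modify c.txt): modified={c.txt} staged={a.txt}
After op 4 (modify g.txt): modified={c.txt, g.txt} staged={a.txt}
After op 5 (modify e.txt): modified={c.txt, e.txt, g.txt} staged={a.txt}
After op 6 (git add c.txt): modified={e.txt, g.txt} staged={a.txt, c.txt}
After op 7 (git commit): modified={e.txt, g.txt} staged={none}
After op 8 (git add e.txt): modified={g.txt} staged={e.txt}
After op 9 (git commit): modified={g.txt} staged={none}
After op 10 (git add g.txt): modified={none} staged={g.txt}
After op 11 (modify d.txt): modified={d.txt} staged={g.txt}
After op 12 (git add d.txt): modified={none} staged={d.txt, g.txt}
After op 13 (git commit): modified={none} staged={none}
After op 14 (modify c.txt): modified={c.txt} staged={none}
After op 15 (modify d.txt): modified={c.txt, d.txt} staged={none}
After op 16 (modify e.txt): modified={c.txt, d.txt, e.txt} staged={none}
After op 17 (modify a.txt): modified={a.txt, c.txt, d.txt, e.txt} staged={none}
After op 18 (modify f.txt): modified={a.txt, c.txt, d.txt, e.txt, f.txt} staged={none}
After op 19 (modify g.txt): modified={a.txt, c.txt, d.txt, e.txt, f.txt, g.txt} staged={none}
After op 20 (git add g.txt): modified={a.txt, c.txt, d.txt, e.txt, f.txt} staged={g.txt}
After op 21 (modify b.txt): modified={a.txt, b.txt, c.txt, d.txt, e.txt, f.txt} staged={g.txt}

Answer: g.txt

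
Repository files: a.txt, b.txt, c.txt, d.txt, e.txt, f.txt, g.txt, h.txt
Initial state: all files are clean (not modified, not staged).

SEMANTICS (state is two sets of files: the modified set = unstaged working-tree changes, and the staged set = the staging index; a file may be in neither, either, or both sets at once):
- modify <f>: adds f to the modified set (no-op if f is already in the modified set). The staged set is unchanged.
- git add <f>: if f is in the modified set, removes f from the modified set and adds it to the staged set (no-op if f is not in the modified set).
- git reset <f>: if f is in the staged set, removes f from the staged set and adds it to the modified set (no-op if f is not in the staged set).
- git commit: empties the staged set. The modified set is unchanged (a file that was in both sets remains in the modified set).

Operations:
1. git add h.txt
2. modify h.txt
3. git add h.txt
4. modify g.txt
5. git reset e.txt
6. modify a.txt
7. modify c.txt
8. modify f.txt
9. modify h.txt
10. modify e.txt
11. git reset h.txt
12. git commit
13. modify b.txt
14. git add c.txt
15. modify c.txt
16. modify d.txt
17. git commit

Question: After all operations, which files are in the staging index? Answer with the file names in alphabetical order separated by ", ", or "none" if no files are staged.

Answer: none

Derivation:
After op 1 (git add h.txt): modified={none} staged={none}
After op 2 (modify h.txt): modified={h.txt} staged={none}
After op 3 (git add h.txt): modified={none} staged={h.txt}
After op 4 (modify g.txt): modified={g.txt} staged={h.txt}
After op 5 (git reset e.txt): modified={g.txt} staged={h.txt}
After op 6 (modify a.txt): modified={a.txt, g.txt} staged={h.txt}
After op 7 (modify c.txt): modified={a.txt, c.txt, g.txt} staged={h.txt}
After op 8 (modify f.txt): modified={a.txt, c.txt, f.txt, g.txt} staged={h.txt}
After op 9 (modify h.txt): modified={a.txt, c.txt, f.txt, g.txt, h.txt} staged={h.txt}
After op 10 (modify e.txt): modified={a.txt, c.txt, e.txt, f.txt, g.txt, h.txt} staged={h.txt}
After op 11 (git reset h.txt): modified={a.txt, c.txt, e.txt, f.txt, g.txt, h.txt} staged={none}
After op 12 (git commit): modified={a.txt, c.txt, e.txt, f.txt, g.txt, h.txt} staged={none}
After op 13 (modify b.txt): modified={a.txt, b.txt, c.txt, e.txt, f.txt, g.txt, h.txt} staged={none}
After op 14 (git add c.txt): modified={a.txt, b.txt, e.txt, f.txt, g.txt, h.txt} staged={c.txt}
After op 15 (modify c.txt): modified={a.txt, b.txt, c.txt, e.txt, f.txt, g.txt, h.txt} staged={c.txt}
After op 16 (modify d.txt): modified={a.txt, b.txt, c.txt, d.txt, e.txt, f.txt, g.txt, h.txt} staged={c.txt}
After op 17 (git commit): modified={a.txt, b.txt, c.txt, d.txt, e.txt, f.txt, g.txt, h.txt} staged={none}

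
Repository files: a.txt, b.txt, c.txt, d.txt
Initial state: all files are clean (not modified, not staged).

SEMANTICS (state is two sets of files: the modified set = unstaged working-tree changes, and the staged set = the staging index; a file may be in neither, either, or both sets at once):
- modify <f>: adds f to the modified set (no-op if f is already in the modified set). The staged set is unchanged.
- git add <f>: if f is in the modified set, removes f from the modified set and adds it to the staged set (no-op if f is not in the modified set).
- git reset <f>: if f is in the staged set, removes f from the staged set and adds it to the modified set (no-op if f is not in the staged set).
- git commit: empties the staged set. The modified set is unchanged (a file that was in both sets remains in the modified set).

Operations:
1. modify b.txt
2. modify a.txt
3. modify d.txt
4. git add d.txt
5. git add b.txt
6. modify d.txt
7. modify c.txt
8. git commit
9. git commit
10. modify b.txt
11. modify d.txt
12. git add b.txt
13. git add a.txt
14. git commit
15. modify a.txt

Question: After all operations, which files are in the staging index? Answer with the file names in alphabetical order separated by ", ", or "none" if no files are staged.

After op 1 (modify b.txt): modified={b.txt} staged={none}
After op 2 (modify a.txt): modified={a.txt, b.txt} staged={none}
After op 3 (modify d.txt): modified={a.txt, b.txt, d.txt} staged={none}
After op 4 (git add d.txt): modified={a.txt, b.txt} staged={d.txt}
After op 5 (git add b.txt): modified={a.txt} staged={b.txt, d.txt}
After op 6 (modify d.txt): modified={a.txt, d.txt} staged={b.txt, d.txt}
After op 7 (modify c.txt): modified={a.txt, c.txt, d.txt} staged={b.txt, d.txt}
After op 8 (git commit): modified={a.txt, c.txt, d.txt} staged={none}
After op 9 (git commit): modified={a.txt, c.txt, d.txt} staged={none}
After op 10 (modify b.txt): modified={a.txt, b.txt, c.txt, d.txt} staged={none}
After op 11 (modify d.txt): modified={a.txt, b.txt, c.txt, d.txt} staged={none}
After op 12 (git add b.txt): modified={a.txt, c.txt, d.txt} staged={b.txt}
After op 13 (git add a.txt): modified={c.txt, d.txt} staged={a.txt, b.txt}
After op 14 (git commit): modified={c.txt, d.txt} staged={none}
After op 15 (modify a.txt): modified={a.txt, c.txt, d.txt} staged={none}

Answer: none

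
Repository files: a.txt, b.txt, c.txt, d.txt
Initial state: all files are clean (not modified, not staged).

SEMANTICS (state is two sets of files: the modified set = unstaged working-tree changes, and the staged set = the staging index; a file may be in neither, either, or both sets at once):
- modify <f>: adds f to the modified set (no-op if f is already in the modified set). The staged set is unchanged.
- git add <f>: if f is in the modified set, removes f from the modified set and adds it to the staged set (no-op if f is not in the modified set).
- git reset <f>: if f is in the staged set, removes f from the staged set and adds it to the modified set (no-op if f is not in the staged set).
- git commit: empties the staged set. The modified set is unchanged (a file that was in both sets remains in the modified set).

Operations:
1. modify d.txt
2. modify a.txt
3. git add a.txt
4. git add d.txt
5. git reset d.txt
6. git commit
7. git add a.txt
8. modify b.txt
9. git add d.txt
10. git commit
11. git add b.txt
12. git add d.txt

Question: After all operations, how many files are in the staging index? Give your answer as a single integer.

After op 1 (modify d.txt): modified={d.txt} staged={none}
After op 2 (modify a.txt): modified={a.txt, d.txt} staged={none}
After op 3 (git add a.txt): modified={d.txt} staged={a.txt}
After op 4 (git add d.txt): modified={none} staged={a.txt, d.txt}
After op 5 (git reset d.txt): modified={d.txt} staged={a.txt}
After op 6 (git commit): modified={d.txt} staged={none}
After op 7 (git add a.txt): modified={d.txt} staged={none}
After op 8 (modify b.txt): modified={b.txt, d.txt} staged={none}
After op 9 (git add d.txt): modified={b.txt} staged={d.txt}
After op 10 (git commit): modified={b.txt} staged={none}
After op 11 (git add b.txt): modified={none} staged={b.txt}
After op 12 (git add d.txt): modified={none} staged={b.txt}
Final staged set: {b.txt} -> count=1

Answer: 1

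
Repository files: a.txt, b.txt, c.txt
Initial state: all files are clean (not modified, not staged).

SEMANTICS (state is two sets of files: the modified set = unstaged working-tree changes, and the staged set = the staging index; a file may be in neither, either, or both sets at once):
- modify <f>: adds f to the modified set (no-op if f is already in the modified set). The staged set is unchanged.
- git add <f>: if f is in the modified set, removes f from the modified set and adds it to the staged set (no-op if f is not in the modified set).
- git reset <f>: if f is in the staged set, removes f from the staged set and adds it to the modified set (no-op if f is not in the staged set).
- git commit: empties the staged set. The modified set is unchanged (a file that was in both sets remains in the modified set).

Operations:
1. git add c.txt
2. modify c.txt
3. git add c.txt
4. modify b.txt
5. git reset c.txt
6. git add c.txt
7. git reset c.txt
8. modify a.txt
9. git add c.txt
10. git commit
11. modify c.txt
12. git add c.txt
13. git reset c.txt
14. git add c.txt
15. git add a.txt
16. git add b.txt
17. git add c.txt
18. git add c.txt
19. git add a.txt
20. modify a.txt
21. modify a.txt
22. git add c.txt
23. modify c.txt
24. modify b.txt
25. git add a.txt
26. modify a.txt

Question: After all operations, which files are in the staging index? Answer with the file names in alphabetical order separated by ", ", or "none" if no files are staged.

Answer: a.txt, b.txt, c.txt

Derivation:
After op 1 (git add c.txt): modified={none} staged={none}
After op 2 (modify c.txt): modified={c.txt} staged={none}
After op 3 (git add c.txt): modified={none} staged={c.txt}
After op 4 (modify b.txt): modified={b.txt} staged={c.txt}
After op 5 (git reset c.txt): modified={b.txt, c.txt} staged={none}
After op 6 (git add c.txt): modified={b.txt} staged={c.txt}
After op 7 (git reset c.txt): modified={b.txt, c.txt} staged={none}
After op 8 (modify a.txt): modified={a.txt, b.txt, c.txt} staged={none}
After op 9 (git add c.txt): modified={a.txt, b.txt} staged={c.txt}
After op 10 (git commit): modified={a.txt, b.txt} staged={none}
After op 11 (modify c.txt): modified={a.txt, b.txt, c.txt} staged={none}
After op 12 (git add c.txt): modified={a.txt, b.txt} staged={c.txt}
After op 13 (git reset c.txt): modified={a.txt, b.txt, c.txt} staged={none}
After op 14 (git add c.txt): modified={a.txt, b.txt} staged={c.txt}
After op 15 (git add a.txt): modified={b.txt} staged={a.txt, c.txt}
After op 16 (git add b.txt): modified={none} staged={a.txt, b.txt, c.txt}
After op 17 (git add c.txt): modified={none} staged={a.txt, b.txt, c.txt}
After op 18 (git add c.txt): modified={none} staged={a.txt, b.txt, c.txt}
After op 19 (git add a.txt): modified={none} staged={a.txt, b.txt, c.txt}
After op 20 (modify a.txt): modified={a.txt} staged={a.txt, b.txt, c.txt}
After op 21 (modify a.txt): modified={a.txt} staged={a.txt, b.txt, c.txt}
After op 22 (git add c.txt): modified={a.txt} staged={a.txt, b.txt, c.txt}
After op 23 (modify c.txt): modified={a.txt, c.txt} staged={a.txt, b.txt, c.txt}
After op 24 (modify b.txt): modified={a.txt, b.txt, c.txt} staged={a.txt, b.txt, c.txt}
After op 25 (git add a.txt): modified={b.txt, c.txt} staged={a.txt, b.txt, c.txt}
After op 26 (modify a.txt): modified={a.txt, b.txt, c.txt} staged={a.txt, b.txt, c.txt}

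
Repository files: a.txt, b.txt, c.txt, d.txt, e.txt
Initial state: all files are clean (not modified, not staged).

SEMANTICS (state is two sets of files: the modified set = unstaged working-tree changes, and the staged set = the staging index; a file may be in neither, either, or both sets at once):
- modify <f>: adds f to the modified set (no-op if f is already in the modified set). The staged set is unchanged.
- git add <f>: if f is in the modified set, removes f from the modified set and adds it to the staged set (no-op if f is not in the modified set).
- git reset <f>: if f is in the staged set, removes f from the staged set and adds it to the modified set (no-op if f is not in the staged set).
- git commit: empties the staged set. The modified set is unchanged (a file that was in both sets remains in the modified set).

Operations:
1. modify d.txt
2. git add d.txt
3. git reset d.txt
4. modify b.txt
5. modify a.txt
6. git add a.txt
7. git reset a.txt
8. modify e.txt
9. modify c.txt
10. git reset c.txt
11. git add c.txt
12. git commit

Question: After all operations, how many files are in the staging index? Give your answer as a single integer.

After op 1 (modify d.txt): modified={d.txt} staged={none}
After op 2 (git add d.txt): modified={none} staged={d.txt}
After op 3 (git reset d.txt): modified={d.txt} staged={none}
After op 4 (modify b.txt): modified={b.txt, d.txt} staged={none}
After op 5 (modify a.txt): modified={a.txt, b.txt, d.txt} staged={none}
After op 6 (git add a.txt): modified={b.txt, d.txt} staged={a.txt}
After op 7 (git reset a.txt): modified={a.txt, b.txt, d.txt} staged={none}
After op 8 (modify e.txt): modified={a.txt, b.txt, d.txt, e.txt} staged={none}
After op 9 (modify c.txt): modified={a.txt, b.txt, c.txt, d.txt, e.txt} staged={none}
After op 10 (git reset c.txt): modified={a.txt, b.txt, c.txt, d.txt, e.txt} staged={none}
After op 11 (git add c.txt): modified={a.txt, b.txt, d.txt, e.txt} staged={c.txt}
After op 12 (git commit): modified={a.txt, b.txt, d.txt, e.txt} staged={none}
Final staged set: {none} -> count=0

Answer: 0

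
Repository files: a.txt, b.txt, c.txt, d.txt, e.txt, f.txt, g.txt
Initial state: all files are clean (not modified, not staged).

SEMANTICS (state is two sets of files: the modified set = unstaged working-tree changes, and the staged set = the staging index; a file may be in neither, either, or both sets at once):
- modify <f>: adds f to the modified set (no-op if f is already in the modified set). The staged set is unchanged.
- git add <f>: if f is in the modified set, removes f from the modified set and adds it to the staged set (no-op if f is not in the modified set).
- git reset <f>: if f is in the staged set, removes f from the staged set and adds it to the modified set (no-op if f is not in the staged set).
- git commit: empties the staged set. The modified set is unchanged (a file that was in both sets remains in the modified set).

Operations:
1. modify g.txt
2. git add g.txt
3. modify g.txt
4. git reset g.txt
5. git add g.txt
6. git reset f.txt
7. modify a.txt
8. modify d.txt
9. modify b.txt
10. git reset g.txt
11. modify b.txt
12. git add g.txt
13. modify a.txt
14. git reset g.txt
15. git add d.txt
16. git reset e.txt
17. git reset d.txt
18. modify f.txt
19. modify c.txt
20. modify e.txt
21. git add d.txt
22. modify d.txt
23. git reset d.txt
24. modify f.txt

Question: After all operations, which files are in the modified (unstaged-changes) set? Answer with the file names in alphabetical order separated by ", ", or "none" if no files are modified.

Answer: a.txt, b.txt, c.txt, d.txt, e.txt, f.txt, g.txt

Derivation:
After op 1 (modify g.txt): modified={g.txt} staged={none}
After op 2 (git add g.txt): modified={none} staged={g.txt}
After op 3 (modify g.txt): modified={g.txt} staged={g.txt}
After op 4 (git reset g.txt): modified={g.txt} staged={none}
After op 5 (git add g.txt): modified={none} staged={g.txt}
After op 6 (git reset f.txt): modified={none} staged={g.txt}
After op 7 (modify a.txt): modified={a.txt} staged={g.txt}
After op 8 (modify d.txt): modified={a.txt, d.txt} staged={g.txt}
After op 9 (modify b.txt): modified={a.txt, b.txt, d.txt} staged={g.txt}
After op 10 (git reset g.txt): modified={a.txt, b.txt, d.txt, g.txt} staged={none}
After op 11 (modify b.txt): modified={a.txt, b.txt, d.txt, g.txt} staged={none}
After op 12 (git add g.txt): modified={a.txt, b.txt, d.txt} staged={g.txt}
After op 13 (modify a.txt): modified={a.txt, b.txt, d.txt} staged={g.txt}
After op 14 (git reset g.txt): modified={a.txt, b.txt, d.txt, g.txt} staged={none}
After op 15 (git add d.txt): modified={a.txt, b.txt, g.txt} staged={d.txt}
After op 16 (git reset e.txt): modified={a.txt, b.txt, g.txt} staged={d.txt}
After op 17 (git reset d.txt): modified={a.txt, b.txt, d.txt, g.txt} staged={none}
After op 18 (modify f.txt): modified={a.txt, b.txt, d.txt, f.txt, g.txt} staged={none}
After op 19 (modify c.txt): modified={a.txt, b.txt, c.txt, d.txt, f.txt, g.txt} staged={none}
After op 20 (modify e.txt): modified={a.txt, b.txt, c.txt, d.txt, e.txt, f.txt, g.txt} staged={none}
After op 21 (git add d.txt): modified={a.txt, b.txt, c.txt, e.txt, f.txt, g.txt} staged={d.txt}
After op 22 (modify d.txt): modified={a.txt, b.txt, c.txt, d.txt, e.txt, f.txt, g.txt} staged={d.txt}
After op 23 (git reset d.txt): modified={a.txt, b.txt, c.txt, d.txt, e.txt, f.txt, g.txt} staged={none}
After op 24 (modify f.txt): modified={a.txt, b.txt, c.txt, d.txt, e.txt, f.txt, g.txt} staged={none}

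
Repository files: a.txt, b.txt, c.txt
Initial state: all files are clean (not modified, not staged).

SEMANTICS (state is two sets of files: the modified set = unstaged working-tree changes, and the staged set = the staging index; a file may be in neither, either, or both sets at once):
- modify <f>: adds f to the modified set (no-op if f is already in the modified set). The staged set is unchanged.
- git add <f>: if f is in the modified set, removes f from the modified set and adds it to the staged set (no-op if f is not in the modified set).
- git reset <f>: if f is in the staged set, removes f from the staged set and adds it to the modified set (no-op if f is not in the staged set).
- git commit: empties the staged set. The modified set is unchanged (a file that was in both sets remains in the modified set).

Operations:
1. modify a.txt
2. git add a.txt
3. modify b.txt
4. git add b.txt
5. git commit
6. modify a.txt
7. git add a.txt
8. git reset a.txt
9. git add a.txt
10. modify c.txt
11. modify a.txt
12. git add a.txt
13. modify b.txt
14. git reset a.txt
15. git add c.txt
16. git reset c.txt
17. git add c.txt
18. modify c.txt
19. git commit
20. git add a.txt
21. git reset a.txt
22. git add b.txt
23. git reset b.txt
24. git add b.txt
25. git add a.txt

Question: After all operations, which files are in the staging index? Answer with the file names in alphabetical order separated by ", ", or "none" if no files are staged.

After op 1 (modify a.txt): modified={a.txt} staged={none}
After op 2 (git add a.txt): modified={none} staged={a.txt}
After op 3 (modify b.txt): modified={b.txt} staged={a.txt}
After op 4 (git add b.txt): modified={none} staged={a.txt, b.txt}
After op 5 (git commit): modified={none} staged={none}
After op 6 (modify a.txt): modified={a.txt} staged={none}
After op 7 (git add a.txt): modified={none} staged={a.txt}
After op 8 (git reset a.txt): modified={a.txt} staged={none}
After op 9 (git add a.txt): modified={none} staged={a.txt}
After op 10 (modify c.txt): modified={c.txt} staged={a.txt}
After op 11 (modify a.txt): modified={a.txt, c.txt} staged={a.txt}
After op 12 (git add a.txt): modified={c.txt} staged={a.txt}
After op 13 (modify b.txt): modified={b.txt, c.txt} staged={a.txt}
After op 14 (git reset a.txt): modified={a.txt, b.txt, c.txt} staged={none}
After op 15 (git add c.txt): modified={a.txt, b.txt} staged={c.txt}
After op 16 (git reset c.txt): modified={a.txt, b.txt, c.txt} staged={none}
After op 17 (git add c.txt): modified={a.txt, b.txt} staged={c.txt}
After op 18 (modify c.txt): modified={a.txt, b.txt, c.txt} staged={c.txt}
After op 19 (git commit): modified={a.txt, b.txt, c.txt} staged={none}
After op 20 (git add a.txt): modified={b.txt, c.txt} staged={a.txt}
After op 21 (git reset a.txt): modified={a.txt, b.txt, c.txt} staged={none}
After op 22 (git add b.txt): modified={a.txt, c.txt} staged={b.txt}
After op 23 (git reset b.txt): modified={a.txt, b.txt, c.txt} staged={none}
After op 24 (git add b.txt): modified={a.txt, c.txt} staged={b.txt}
After op 25 (git add a.txt): modified={c.txt} staged={a.txt, b.txt}

Answer: a.txt, b.txt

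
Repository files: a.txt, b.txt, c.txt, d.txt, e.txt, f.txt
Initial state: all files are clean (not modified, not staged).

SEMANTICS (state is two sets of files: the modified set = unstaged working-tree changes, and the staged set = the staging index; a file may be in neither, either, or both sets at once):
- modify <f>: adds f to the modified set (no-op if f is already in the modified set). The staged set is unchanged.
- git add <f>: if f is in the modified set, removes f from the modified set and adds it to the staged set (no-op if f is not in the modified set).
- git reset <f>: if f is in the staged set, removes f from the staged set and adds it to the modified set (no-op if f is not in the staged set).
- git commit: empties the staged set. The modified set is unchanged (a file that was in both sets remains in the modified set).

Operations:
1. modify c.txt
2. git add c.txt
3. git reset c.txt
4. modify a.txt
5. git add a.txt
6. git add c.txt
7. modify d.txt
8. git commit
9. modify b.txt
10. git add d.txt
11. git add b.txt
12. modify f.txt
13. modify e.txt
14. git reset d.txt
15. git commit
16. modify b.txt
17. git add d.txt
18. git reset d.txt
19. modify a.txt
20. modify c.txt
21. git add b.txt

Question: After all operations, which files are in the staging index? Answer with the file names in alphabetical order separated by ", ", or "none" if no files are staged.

After op 1 (modify c.txt): modified={c.txt} staged={none}
After op 2 (git add c.txt): modified={none} staged={c.txt}
After op 3 (git reset c.txt): modified={c.txt} staged={none}
After op 4 (modify a.txt): modified={a.txt, c.txt} staged={none}
After op 5 (git add a.txt): modified={c.txt} staged={a.txt}
After op 6 (git add c.txt): modified={none} staged={a.txt, c.txt}
After op 7 (modify d.txt): modified={d.txt} staged={a.txt, c.txt}
After op 8 (git commit): modified={d.txt} staged={none}
After op 9 (modify b.txt): modified={b.txt, d.txt} staged={none}
After op 10 (git add d.txt): modified={b.txt} staged={d.txt}
After op 11 (git add b.txt): modified={none} staged={b.txt, d.txt}
After op 12 (modify f.txt): modified={f.txt} staged={b.txt, d.txt}
After op 13 (modify e.txt): modified={e.txt, f.txt} staged={b.txt, d.txt}
After op 14 (git reset d.txt): modified={d.txt, e.txt, f.txt} staged={b.txt}
After op 15 (git commit): modified={d.txt, e.txt, f.txt} staged={none}
After op 16 (modify b.txt): modified={b.txt, d.txt, e.txt, f.txt} staged={none}
After op 17 (git add d.txt): modified={b.txt, e.txt, f.txt} staged={d.txt}
After op 18 (git reset d.txt): modified={b.txt, d.txt, e.txt, f.txt} staged={none}
After op 19 (modify a.txt): modified={a.txt, b.txt, d.txt, e.txt, f.txt} staged={none}
After op 20 (modify c.txt): modified={a.txt, b.txt, c.txt, d.txt, e.txt, f.txt} staged={none}
After op 21 (git add b.txt): modified={a.txt, c.txt, d.txt, e.txt, f.txt} staged={b.txt}

Answer: b.txt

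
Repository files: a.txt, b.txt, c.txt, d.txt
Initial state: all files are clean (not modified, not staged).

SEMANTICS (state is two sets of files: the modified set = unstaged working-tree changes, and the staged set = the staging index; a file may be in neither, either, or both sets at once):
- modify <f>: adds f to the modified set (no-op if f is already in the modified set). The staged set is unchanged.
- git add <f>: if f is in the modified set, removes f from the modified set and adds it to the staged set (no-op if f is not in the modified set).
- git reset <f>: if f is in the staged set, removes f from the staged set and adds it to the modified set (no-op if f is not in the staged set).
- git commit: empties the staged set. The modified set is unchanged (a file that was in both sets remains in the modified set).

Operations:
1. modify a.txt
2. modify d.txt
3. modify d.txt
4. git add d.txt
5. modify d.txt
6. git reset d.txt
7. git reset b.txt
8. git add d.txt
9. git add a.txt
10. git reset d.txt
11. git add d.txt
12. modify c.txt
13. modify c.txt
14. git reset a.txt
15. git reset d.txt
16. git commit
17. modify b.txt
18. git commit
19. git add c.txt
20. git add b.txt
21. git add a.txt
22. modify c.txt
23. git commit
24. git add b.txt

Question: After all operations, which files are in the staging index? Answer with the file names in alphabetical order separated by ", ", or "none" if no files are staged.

After op 1 (modify a.txt): modified={a.txt} staged={none}
After op 2 (modify d.txt): modified={a.txt, d.txt} staged={none}
After op 3 (modify d.txt): modified={a.txt, d.txt} staged={none}
After op 4 (git add d.txt): modified={a.txt} staged={d.txt}
After op 5 (modify d.txt): modified={a.txt, d.txt} staged={d.txt}
After op 6 (git reset d.txt): modified={a.txt, d.txt} staged={none}
After op 7 (git reset b.txt): modified={a.txt, d.txt} staged={none}
After op 8 (git add d.txt): modified={a.txt} staged={d.txt}
After op 9 (git add a.txt): modified={none} staged={a.txt, d.txt}
After op 10 (git reset d.txt): modified={d.txt} staged={a.txt}
After op 11 (git add d.txt): modified={none} staged={a.txt, d.txt}
After op 12 (modify c.txt): modified={c.txt} staged={a.txt, d.txt}
After op 13 (modify c.txt): modified={c.txt} staged={a.txt, d.txt}
After op 14 (git reset a.txt): modified={a.txt, c.txt} staged={d.txt}
After op 15 (git reset d.txt): modified={a.txt, c.txt, d.txt} staged={none}
After op 16 (git commit): modified={a.txt, c.txt, d.txt} staged={none}
After op 17 (modify b.txt): modified={a.txt, b.txt, c.txt, d.txt} staged={none}
After op 18 (git commit): modified={a.txt, b.txt, c.txt, d.txt} staged={none}
After op 19 (git add c.txt): modified={a.txt, b.txt, d.txt} staged={c.txt}
After op 20 (git add b.txt): modified={a.txt, d.txt} staged={b.txt, c.txt}
After op 21 (git add a.txt): modified={d.txt} staged={a.txt, b.txt, c.txt}
After op 22 (modify c.txt): modified={c.txt, d.txt} staged={a.txt, b.txt, c.txt}
After op 23 (git commit): modified={c.txt, d.txt} staged={none}
After op 24 (git add b.txt): modified={c.txt, d.txt} staged={none}

Answer: none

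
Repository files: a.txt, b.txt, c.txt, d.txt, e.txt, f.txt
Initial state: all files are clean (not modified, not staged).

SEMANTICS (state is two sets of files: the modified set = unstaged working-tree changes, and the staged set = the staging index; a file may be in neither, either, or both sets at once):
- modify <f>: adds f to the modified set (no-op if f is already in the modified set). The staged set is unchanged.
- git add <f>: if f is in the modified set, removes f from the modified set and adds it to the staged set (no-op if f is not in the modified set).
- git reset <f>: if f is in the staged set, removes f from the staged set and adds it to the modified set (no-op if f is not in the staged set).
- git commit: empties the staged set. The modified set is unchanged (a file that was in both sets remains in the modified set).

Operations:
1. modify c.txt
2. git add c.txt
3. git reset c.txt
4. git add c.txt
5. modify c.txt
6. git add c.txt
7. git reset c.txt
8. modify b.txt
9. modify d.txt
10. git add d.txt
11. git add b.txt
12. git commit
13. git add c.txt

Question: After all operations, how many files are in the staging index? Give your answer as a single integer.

After op 1 (modify c.txt): modified={c.txt} staged={none}
After op 2 (git add c.txt): modified={none} staged={c.txt}
After op 3 (git reset c.txt): modified={c.txt} staged={none}
After op 4 (git add c.txt): modified={none} staged={c.txt}
After op 5 (modify c.txt): modified={c.txt} staged={c.txt}
After op 6 (git add c.txt): modified={none} staged={c.txt}
After op 7 (git reset c.txt): modified={c.txt} staged={none}
After op 8 (modify b.txt): modified={b.txt, c.txt} staged={none}
After op 9 (modify d.txt): modified={b.txt, c.txt, d.txt} staged={none}
After op 10 (git add d.txt): modified={b.txt, c.txt} staged={d.txt}
After op 11 (git add b.txt): modified={c.txt} staged={b.txt, d.txt}
After op 12 (git commit): modified={c.txt} staged={none}
After op 13 (git add c.txt): modified={none} staged={c.txt}
Final staged set: {c.txt} -> count=1

Answer: 1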